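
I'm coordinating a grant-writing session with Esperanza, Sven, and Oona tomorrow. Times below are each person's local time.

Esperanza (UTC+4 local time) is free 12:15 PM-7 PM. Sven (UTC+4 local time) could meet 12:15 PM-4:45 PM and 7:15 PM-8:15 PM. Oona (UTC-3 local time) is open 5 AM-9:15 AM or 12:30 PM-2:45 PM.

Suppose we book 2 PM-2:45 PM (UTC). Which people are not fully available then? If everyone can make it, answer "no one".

Esperanza in UTC: 08:15-15:00 (subtract 4h to convert from UTC+4).
Sven in UTC: 08:15-12:45, 15:15-16:15 (subtract 4h to convert from UTC+4).
Oona in UTC: 08:00-12:15, 15:30-17:45 (add 3h to convert from UTC-3).
Esperanza: free for 14:00-14:45. Sven: not fully free for 14:00-14:45. Oona: not fully free for 14:00-14:45.

Oona, Sven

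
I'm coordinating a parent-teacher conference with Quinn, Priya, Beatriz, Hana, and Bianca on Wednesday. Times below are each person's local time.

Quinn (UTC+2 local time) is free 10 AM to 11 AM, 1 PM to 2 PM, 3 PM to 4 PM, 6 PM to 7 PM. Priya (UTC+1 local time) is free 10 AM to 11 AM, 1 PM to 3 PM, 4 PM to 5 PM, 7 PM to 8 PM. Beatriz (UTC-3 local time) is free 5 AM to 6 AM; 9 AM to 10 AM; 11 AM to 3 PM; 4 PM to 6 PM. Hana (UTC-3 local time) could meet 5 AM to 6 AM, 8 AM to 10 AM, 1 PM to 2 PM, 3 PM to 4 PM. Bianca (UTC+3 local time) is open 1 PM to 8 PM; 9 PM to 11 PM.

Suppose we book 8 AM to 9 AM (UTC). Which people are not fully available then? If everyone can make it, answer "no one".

Bianca, Priya

Quinn in UTC: 08:00-09:00, 11:00-12:00, 13:00-14:00, 16:00-17:00 (subtract 2h to convert from UTC+2).
Priya in UTC: 09:00-10:00, 12:00-14:00, 15:00-16:00, 18:00-19:00 (subtract 1h to convert from UTC+1).
Beatriz in UTC: 08:00-09:00, 12:00-13:00, 14:00-18:00, 19:00-21:00 (add 3h to convert from UTC-3).
Hana in UTC: 08:00-09:00, 11:00-13:00, 16:00-17:00, 18:00-19:00 (add 3h to convert from UTC-3).
Bianca in UTC: 10:00-17:00, 18:00-20:00 (subtract 3h to convert from UTC+3).
Quinn: free for 08:00-09:00. Priya: not fully free for 08:00-09:00. Beatriz: free for 08:00-09:00. Hana: free for 08:00-09:00. Bianca: not fully free for 08:00-09:00.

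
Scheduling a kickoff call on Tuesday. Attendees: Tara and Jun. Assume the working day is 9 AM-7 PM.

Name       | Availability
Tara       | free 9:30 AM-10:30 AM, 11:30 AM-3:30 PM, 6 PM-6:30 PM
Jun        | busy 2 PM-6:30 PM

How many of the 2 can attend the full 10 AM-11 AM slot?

1

Tara free: 09:30-10:30, 11:30-15:30, 18:00-18:30.
Jun free: 09:00-14:00, 18:30-19:00 (invert busy blocks within the working day).
Jun can make the full 10:00-11:00 slot — that's 1.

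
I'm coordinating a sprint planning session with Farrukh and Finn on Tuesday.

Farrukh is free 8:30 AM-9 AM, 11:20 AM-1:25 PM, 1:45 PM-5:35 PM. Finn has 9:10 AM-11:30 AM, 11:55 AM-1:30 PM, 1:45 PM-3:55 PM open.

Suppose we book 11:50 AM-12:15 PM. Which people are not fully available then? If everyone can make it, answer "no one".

Finn

Farrukh: free for 11:50-12:15. Finn: not fully free for 11:50-12:15.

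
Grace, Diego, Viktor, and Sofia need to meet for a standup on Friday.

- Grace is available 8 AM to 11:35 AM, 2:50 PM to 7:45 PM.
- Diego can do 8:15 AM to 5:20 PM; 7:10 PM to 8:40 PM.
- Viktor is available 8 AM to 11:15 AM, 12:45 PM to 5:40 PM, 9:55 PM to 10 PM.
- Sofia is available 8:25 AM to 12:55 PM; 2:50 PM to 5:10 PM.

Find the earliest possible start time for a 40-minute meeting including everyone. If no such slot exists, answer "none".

08:25

Grace ∩ Diego: 08:15-11:35, 14:50-17:20, 19:10-19:45.
Grace ∩ Diego ∩ Viktor: 08:15-11:15, 14:50-17:20.
Grace ∩ Diego ∩ Viktor ∩ Sofia: 08:25-11:15, 14:50-17:10.
So the common availability across everyone is 08:25-11:15, 14:50-17:10.
The first common window of at least 40 minutes is 08:25-11:15, so the earliest start is 08:25.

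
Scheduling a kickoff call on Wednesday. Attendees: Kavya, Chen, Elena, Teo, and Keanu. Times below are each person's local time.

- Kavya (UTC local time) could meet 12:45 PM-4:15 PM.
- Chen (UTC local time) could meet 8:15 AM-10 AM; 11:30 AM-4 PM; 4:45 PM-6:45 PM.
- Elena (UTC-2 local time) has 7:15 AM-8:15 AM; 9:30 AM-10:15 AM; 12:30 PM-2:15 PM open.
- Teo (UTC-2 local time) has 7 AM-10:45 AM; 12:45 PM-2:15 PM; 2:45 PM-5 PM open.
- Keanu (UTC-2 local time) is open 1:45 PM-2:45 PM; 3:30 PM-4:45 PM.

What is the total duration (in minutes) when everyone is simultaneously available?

15

Kavya in UTC: 12:45-16:15.
Chen in UTC: 08:15-10:00, 11:30-16:00, 16:45-18:45.
Elena in UTC: 09:15-10:15, 11:30-12:15, 14:30-16:15 (add 2h to convert from UTC-2).
Teo in UTC: 09:00-12:45, 14:45-16:15, 16:45-19:00 (add 2h to convert from UTC-2).
Keanu in UTC: 15:45-16:45, 17:30-18:45 (add 2h to convert from UTC-2).
Kavya ∩ Chen: 12:45-16:00.
Kavya ∩ Chen ∩ Elena: 14:30-16:00.
Kavya ∩ Chen ∩ Elena ∩ Teo: 14:45-16:00.
Kavya ∩ Chen ∩ Elena ∩ Teo ∩ Keanu: 15:45-16:00.
So the common availability across everyone is 15:45-16:00.
That's a single block of 15 minutes.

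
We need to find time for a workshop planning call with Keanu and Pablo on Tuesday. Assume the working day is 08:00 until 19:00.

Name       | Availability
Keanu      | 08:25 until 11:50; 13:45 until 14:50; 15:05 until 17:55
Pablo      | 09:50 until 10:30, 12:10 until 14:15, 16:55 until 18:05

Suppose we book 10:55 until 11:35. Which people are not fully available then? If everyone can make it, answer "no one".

Keanu: free for 10:55-11:35. Pablo: not fully free for 10:55-11:35.

Pablo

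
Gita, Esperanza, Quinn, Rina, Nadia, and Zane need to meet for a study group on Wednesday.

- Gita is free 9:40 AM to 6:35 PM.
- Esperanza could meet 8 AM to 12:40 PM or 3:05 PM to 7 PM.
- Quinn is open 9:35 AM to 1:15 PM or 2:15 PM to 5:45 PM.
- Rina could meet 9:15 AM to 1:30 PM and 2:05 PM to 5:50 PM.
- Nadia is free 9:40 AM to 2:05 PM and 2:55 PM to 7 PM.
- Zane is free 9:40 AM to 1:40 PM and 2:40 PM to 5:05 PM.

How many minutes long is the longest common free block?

180

Gita ∩ Esperanza: 09:40-12:40, 15:05-18:35.
Gita ∩ Esperanza ∩ Quinn: 09:40-12:40, 15:05-17:45.
Gita ∩ Esperanza ∩ Quinn ∩ Rina: 09:40-12:40, 15:05-17:45.
Gita ∩ Esperanza ∩ Quinn ∩ Rina ∩ Nadia: 09:40-12:40, 15:05-17:45.
Gita ∩ Esperanza ∩ Quinn ∩ Rina ∩ Nadia ∩ Zane: 09:40-12:40, 15:05-17:05.
The longest is 09:40-12:40 at 180 minutes.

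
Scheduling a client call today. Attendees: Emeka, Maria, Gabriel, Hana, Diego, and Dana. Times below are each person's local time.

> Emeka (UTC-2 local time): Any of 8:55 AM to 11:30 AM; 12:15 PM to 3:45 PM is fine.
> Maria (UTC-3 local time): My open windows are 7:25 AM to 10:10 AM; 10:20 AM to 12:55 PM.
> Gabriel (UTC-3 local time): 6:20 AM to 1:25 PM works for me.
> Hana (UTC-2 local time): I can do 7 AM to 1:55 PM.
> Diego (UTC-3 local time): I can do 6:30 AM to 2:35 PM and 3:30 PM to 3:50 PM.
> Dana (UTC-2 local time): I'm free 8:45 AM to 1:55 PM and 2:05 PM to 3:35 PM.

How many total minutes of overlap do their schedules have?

245

Emeka in UTC: 10:55-13:30, 14:15-17:45 (add 2h to convert from UTC-2).
Maria in UTC: 10:25-13:10, 13:20-15:55 (add 3h to convert from UTC-3).
Gabriel in UTC: 09:20-16:25 (add 3h to convert from UTC-3).
Hana in UTC: 09:00-15:55 (add 2h to convert from UTC-2).
Diego in UTC: 09:30-17:35, 18:30-18:50 (add 3h to convert from UTC-3).
Dana in UTC: 10:45-15:55, 16:05-17:35 (add 2h to convert from UTC-2).
Emeka ∩ Maria: 10:55-13:10, 13:20-13:30, 14:15-15:55.
Emeka ∩ Maria ∩ Gabriel: 10:55-13:10, 13:20-13:30, 14:15-15:55.
Emeka ∩ Maria ∩ Gabriel ∩ Hana: 10:55-13:10, 13:20-13:30, 14:15-15:55.
Emeka ∩ Maria ∩ Gabriel ∩ Hana ∩ Diego: 10:55-13:10, 13:20-13:30, 14:15-15:55.
Emeka ∩ Maria ∩ Gabriel ∩ Hana ∩ Diego ∩ Dana: 10:55-13:10, 13:20-13:30, 14:15-15:55.
So the common availability across everyone is 10:55-13:10, 13:20-13:30, 14:15-15:55.
Summing the common windows: 135 + 10 + 100 = 245 minutes.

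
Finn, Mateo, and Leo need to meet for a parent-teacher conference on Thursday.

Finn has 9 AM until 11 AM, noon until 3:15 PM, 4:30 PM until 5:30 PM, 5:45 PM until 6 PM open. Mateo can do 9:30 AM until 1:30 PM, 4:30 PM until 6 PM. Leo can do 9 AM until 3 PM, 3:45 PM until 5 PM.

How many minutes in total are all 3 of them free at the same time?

Finn ∩ Mateo: 09:30-11:00, 12:00-13:30, 16:30-17:30, 17:45-18:00.
Finn ∩ Mateo ∩ Leo: 09:30-11:00, 12:00-13:30, 16:30-17:00.
Summing the common windows: 90 + 90 + 30 = 210 minutes.

210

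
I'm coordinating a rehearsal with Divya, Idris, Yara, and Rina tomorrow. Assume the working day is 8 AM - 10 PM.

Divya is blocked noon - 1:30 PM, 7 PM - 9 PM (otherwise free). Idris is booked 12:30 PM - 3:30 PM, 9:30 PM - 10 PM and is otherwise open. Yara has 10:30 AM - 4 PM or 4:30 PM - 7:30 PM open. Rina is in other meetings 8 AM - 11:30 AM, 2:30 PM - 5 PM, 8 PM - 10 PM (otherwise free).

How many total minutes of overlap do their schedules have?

150

Divya free: 08:00-12:00, 13:30-19:00, 21:00-22:00 (invert busy blocks within the working day).
Idris free: 08:00-12:30, 15:30-21:30 (invert busy blocks within the working day).
Yara free: 10:30-16:00, 16:30-19:30.
Rina free: 11:30-14:30, 17:00-20:00 (invert busy blocks within the working day).
Divya ∩ Idris: 08:00-12:00, 15:30-19:00, 21:00-21:30.
Divya ∩ Idris ∩ Yara: 10:30-12:00, 15:30-16:00, 16:30-19:00.
Divya ∩ Idris ∩ Yara ∩ Rina: 11:30-12:00, 17:00-19:00.
So the common availability across everyone is 11:30-12:00, 17:00-19:00.
Summing the common windows: 30 + 120 = 150 minutes.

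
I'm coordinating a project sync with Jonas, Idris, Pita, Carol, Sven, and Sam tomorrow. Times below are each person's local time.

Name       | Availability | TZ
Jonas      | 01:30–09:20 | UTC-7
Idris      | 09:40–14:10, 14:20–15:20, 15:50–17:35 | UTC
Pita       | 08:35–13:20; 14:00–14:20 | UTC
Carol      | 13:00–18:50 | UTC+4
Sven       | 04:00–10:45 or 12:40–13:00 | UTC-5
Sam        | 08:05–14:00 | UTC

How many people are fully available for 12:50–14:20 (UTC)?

3

Jonas in UTC: 08:30-16:20 (add 7h to convert from UTC-7).
Idris in UTC: 09:40-14:10, 14:20-15:20, 15:50-17:35.
Pita in UTC: 08:35-13:20, 14:00-14:20.
Carol in UTC: 09:00-14:50 (subtract 4h to convert from UTC+4).
Sven in UTC: 09:00-15:45, 17:40-18:00 (add 5h to convert from UTC-5).
Sam in UTC: 08:05-14:00.
Jonas, Carol, and Sven can make the full 12:50-14:20 slot — that's 3.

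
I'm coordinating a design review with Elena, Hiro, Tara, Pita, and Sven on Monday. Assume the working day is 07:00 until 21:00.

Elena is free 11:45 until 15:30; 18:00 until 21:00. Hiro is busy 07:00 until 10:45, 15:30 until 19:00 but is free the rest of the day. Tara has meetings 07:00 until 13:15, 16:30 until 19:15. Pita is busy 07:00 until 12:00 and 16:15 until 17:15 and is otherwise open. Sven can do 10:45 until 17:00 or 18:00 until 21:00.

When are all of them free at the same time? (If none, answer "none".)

13:15-15:30, 19:15-21:00

Elena free: 11:45-15:30, 18:00-21:00.
Hiro free: 10:45-15:30, 19:00-21:00 (invert busy blocks within the working day).
Tara free: 13:15-16:30, 19:15-21:00 (invert busy blocks within the working day).
Pita free: 12:00-16:15, 17:15-21:00 (invert busy blocks within the working day).
Sven free: 10:45-17:00, 18:00-21:00.
Elena ∩ Hiro: 11:45-15:30, 19:00-21:00.
Elena ∩ Hiro ∩ Tara: 13:15-15:30, 19:15-21:00.
Elena ∩ Hiro ∩ Tara ∩ Pita: 13:15-15:30, 19:15-21:00.
Elena ∩ Hiro ∩ Tara ∩ Pita ∩ Sven: 13:15-15:30, 19:15-21:00.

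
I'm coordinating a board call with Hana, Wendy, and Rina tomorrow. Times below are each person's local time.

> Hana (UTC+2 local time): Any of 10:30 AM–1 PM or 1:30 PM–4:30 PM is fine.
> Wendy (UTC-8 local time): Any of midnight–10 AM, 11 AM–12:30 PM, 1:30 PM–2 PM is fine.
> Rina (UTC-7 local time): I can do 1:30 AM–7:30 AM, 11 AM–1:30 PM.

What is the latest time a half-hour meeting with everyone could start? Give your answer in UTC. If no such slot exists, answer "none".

14:00

Hana in UTC: 08:30-11:00, 11:30-14:30 (subtract 2h to convert from UTC+2).
Wendy in UTC: 08:00-18:00, 19:00-20:30, 21:30-22:00 (add 8h to convert from UTC-8).
Rina in UTC: 08:30-14:30, 18:00-20:30 (add 7h to convert from UTC-7).
Hana ∩ Wendy: 08:30-11:00, 11:30-14:30.
Hana ∩ Wendy ∩ Rina: 08:30-11:00, 11:30-14:30.
The last common window of at least 30 minutes is 11:30-14:30; a 30-minute meeting can start as late as 14:00 and still end by 14:30.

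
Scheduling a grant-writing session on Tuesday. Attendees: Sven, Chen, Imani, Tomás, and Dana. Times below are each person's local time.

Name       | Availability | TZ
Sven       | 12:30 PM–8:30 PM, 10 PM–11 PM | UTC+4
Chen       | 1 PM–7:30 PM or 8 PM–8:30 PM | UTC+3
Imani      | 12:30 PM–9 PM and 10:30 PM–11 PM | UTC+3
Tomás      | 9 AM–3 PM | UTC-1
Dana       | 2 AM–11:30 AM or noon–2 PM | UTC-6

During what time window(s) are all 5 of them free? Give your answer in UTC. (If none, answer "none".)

Sven in UTC: 08:30-16:30, 18:00-19:00 (subtract 4h to convert from UTC+4).
Chen in UTC: 10:00-16:30, 17:00-17:30 (subtract 3h to convert from UTC+3).
Imani in UTC: 09:30-18:00, 19:30-20:00 (subtract 3h to convert from UTC+3).
Tomás in UTC: 10:00-16:00 (add 1h to convert from UTC-1).
Dana in UTC: 08:00-17:30, 18:00-20:00 (add 6h to convert from UTC-6).
Sven ∩ Chen: 10:00-16:30.
Sven ∩ Chen ∩ Imani: 10:00-16:30.
Sven ∩ Chen ∩ Imani ∩ Tomás: 10:00-16:00.
Sven ∩ Chen ∩ Imani ∩ Tomás ∩ Dana: 10:00-16:00.
So the common availability across everyone is 10:00-16:00.

10:00-16:00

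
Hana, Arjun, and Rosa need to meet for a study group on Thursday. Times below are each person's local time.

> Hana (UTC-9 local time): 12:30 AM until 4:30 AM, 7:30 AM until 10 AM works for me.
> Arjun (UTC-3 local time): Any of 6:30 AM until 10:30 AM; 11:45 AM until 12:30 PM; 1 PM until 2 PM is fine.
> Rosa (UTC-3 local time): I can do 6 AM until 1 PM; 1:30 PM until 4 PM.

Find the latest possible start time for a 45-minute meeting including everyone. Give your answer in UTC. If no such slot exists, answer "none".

12:45

Hana in UTC: 09:30-13:30, 16:30-19:00 (add 9h to convert from UTC-9).
Arjun in UTC: 09:30-13:30, 14:45-15:30, 16:00-17:00 (add 3h to convert from UTC-3).
Rosa in UTC: 09:00-16:00, 16:30-19:00 (add 3h to convert from UTC-3).
Hana ∩ Arjun: 09:30-13:30, 16:30-17:00.
Hana ∩ Arjun ∩ Rosa: 09:30-13:30, 16:30-17:00.
The last common window of at least 45 minutes is 09:30-13:30; a 45-minute meeting can start as late as 12:45 and still end by 13:30.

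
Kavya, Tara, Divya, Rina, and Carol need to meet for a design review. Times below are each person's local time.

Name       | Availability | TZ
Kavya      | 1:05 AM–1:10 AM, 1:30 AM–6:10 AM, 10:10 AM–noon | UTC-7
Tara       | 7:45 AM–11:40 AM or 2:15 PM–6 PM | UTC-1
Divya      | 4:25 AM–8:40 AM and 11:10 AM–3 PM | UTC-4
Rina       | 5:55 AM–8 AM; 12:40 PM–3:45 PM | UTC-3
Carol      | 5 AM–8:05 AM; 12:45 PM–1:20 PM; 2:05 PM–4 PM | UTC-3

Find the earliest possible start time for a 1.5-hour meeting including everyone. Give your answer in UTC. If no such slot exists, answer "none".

08:55

Kavya in UTC: 08:05-08:10, 08:30-13:10, 17:10-19:00 (add 7h to convert from UTC-7).
Tara in UTC: 08:45-12:40, 15:15-19:00 (add 1h to convert from UTC-1).
Divya in UTC: 08:25-12:40, 15:10-19:00 (add 4h to convert from UTC-4).
Rina in UTC: 08:55-11:00, 15:40-18:45 (add 3h to convert from UTC-3).
Carol in UTC: 08:00-11:05, 15:45-16:20, 17:05-19:00 (add 3h to convert from UTC-3).
Kavya ∩ Tara: 08:45-12:40, 17:10-19:00.
Kavya ∩ Tara ∩ Divya: 08:45-12:40, 17:10-19:00.
Kavya ∩ Tara ∩ Divya ∩ Rina: 08:55-11:00, 17:10-18:45.
Kavya ∩ Tara ∩ Divya ∩ Rina ∩ Carol: 08:55-11:00, 17:10-18:45.
The first common window of at least 90 minutes is 08:55-11:00, so the earliest start is 08:55.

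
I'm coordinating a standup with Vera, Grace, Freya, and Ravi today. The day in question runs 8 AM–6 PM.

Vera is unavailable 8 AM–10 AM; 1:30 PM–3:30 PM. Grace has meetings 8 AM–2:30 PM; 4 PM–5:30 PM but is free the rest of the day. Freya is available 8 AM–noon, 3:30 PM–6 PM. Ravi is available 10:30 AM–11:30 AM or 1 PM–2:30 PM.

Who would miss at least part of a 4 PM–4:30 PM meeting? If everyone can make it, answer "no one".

Vera free: 10:00-13:30, 15:30-18:00 (invert busy blocks within the working day).
Grace free: 14:30-16:00, 17:30-18:00 (invert busy blocks within the working day).
Freya free: 08:00-12:00, 15:30-18:00.
Ravi free: 10:30-11:30, 13:00-14:30.
Vera: free for 16:00-16:30. Grace: not fully free for 16:00-16:30. Freya: free for 16:00-16:30. Ravi: not fully free for 16:00-16:30.

Grace, Ravi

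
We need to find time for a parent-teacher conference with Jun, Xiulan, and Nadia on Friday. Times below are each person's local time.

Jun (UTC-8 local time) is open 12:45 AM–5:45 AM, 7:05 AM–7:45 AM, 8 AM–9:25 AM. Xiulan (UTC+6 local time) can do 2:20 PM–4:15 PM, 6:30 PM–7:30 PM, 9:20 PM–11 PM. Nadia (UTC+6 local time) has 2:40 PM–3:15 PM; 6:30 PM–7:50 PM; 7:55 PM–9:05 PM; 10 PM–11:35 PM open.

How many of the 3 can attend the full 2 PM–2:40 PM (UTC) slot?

1

Jun in UTC: 08:45-13:45, 15:05-15:45, 16:00-17:25 (add 8h to convert from UTC-8).
Xiulan in UTC: 08:20-10:15, 12:30-13:30, 15:20-17:00 (subtract 6h to convert from UTC+6).
Nadia in UTC: 08:40-09:15, 12:30-13:50, 13:55-15:05, 16:00-17:35 (subtract 6h to convert from UTC+6).
Nadia can make the full 14:00-14:40 slot — that's 1.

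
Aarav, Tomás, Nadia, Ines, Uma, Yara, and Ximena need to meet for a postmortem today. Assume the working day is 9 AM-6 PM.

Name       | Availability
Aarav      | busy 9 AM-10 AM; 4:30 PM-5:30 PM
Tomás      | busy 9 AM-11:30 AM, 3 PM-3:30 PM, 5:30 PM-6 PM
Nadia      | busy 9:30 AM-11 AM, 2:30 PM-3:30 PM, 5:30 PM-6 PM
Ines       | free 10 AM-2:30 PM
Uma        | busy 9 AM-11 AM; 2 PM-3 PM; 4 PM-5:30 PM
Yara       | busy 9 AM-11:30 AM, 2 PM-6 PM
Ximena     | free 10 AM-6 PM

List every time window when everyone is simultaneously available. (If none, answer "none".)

Aarav free: 10:00-16:30, 17:30-18:00 (invert busy blocks within the working day).
Tomás free: 11:30-15:00, 15:30-17:30 (invert busy blocks within the working day).
Nadia free: 09:00-09:30, 11:00-14:30, 15:30-17:30 (invert busy blocks within the working day).
Ines free: 10:00-14:30.
Uma free: 11:00-14:00, 15:00-16:00, 17:30-18:00 (invert busy blocks within the working day).
Yara free: 11:30-14:00 (invert busy blocks within the working day).
Ximena free: 10:00-18:00.
Aarav ∩ Tomás: 11:30-15:00, 15:30-16:30.
Aarav ∩ Tomás ∩ Nadia: 11:30-14:30, 15:30-16:30.
Aarav ∩ Tomás ∩ Nadia ∩ Ines: 11:30-14:30.
Aarav ∩ Tomás ∩ Nadia ∩ Ines ∩ Uma: 11:30-14:00.
Aarav ∩ Tomás ∩ Nadia ∩ Ines ∩ Uma ∩ Yara: 11:30-14:00.
Aarav ∩ Tomás ∩ Nadia ∩ Ines ∩ Uma ∩ Yara ∩ Ximena: 11:30-14:00.

11:30-14:00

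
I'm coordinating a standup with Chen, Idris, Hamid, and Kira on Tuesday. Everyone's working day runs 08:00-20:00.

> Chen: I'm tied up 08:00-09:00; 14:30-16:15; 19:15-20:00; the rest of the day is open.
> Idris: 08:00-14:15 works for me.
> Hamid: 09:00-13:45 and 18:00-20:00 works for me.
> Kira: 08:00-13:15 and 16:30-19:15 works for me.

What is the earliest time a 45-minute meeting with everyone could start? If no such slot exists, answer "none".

Chen free: 09:00-14:30, 16:15-19:15 (invert busy blocks within the working day).
Idris free: 08:00-14:15.
Hamid free: 09:00-13:45, 18:00-20:00.
Kira free: 08:00-13:15, 16:30-19:15.
Chen ∩ Idris: 09:00-14:15.
Chen ∩ Idris ∩ Hamid: 09:00-13:45.
Chen ∩ Idris ∩ Hamid ∩ Kira: 09:00-13:15.
So the common availability across everyone is 09:00-13:15.
The first common window of at least 45 minutes is 09:00-13:15, so the earliest start is 09:00.

09:00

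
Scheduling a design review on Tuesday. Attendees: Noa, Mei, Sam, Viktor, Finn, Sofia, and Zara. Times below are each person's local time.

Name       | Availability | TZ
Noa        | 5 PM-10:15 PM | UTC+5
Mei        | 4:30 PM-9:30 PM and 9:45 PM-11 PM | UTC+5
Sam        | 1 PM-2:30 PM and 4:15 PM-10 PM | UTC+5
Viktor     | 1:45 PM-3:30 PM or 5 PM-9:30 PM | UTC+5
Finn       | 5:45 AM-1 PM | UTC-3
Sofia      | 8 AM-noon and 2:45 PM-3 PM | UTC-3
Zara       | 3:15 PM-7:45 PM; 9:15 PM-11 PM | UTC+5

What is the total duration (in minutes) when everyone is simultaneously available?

Noa in UTC: 12:00-17:15 (subtract 5h to convert from UTC+5).
Mei in UTC: 11:30-16:30, 16:45-18:00 (subtract 5h to convert from UTC+5).
Sam in UTC: 08:00-09:30, 11:15-17:00 (subtract 5h to convert from UTC+5).
Viktor in UTC: 08:45-10:30, 12:00-16:30 (subtract 5h to convert from UTC+5).
Finn in UTC: 08:45-16:00 (add 3h to convert from UTC-3).
Sofia in UTC: 11:00-15:00, 17:45-18:00 (add 3h to convert from UTC-3).
Zara in UTC: 10:15-14:45, 16:15-18:00 (subtract 5h to convert from UTC+5).
Noa ∩ Mei: 12:00-16:30, 16:45-17:15.
Noa ∩ Mei ∩ Sam: 12:00-16:30, 16:45-17:00.
Noa ∩ Mei ∩ Sam ∩ Viktor: 12:00-16:30.
Noa ∩ Mei ∩ Sam ∩ Viktor ∩ Finn: 12:00-16:00.
Noa ∩ Mei ∩ Sam ∩ Viktor ∩ Finn ∩ Sofia: 12:00-15:00.
Noa ∩ Mei ∩ Sam ∩ Viktor ∩ Finn ∩ Sofia ∩ Zara: 12:00-14:45.
Those are the intersection windows.
That's a single block of 165 minutes.

165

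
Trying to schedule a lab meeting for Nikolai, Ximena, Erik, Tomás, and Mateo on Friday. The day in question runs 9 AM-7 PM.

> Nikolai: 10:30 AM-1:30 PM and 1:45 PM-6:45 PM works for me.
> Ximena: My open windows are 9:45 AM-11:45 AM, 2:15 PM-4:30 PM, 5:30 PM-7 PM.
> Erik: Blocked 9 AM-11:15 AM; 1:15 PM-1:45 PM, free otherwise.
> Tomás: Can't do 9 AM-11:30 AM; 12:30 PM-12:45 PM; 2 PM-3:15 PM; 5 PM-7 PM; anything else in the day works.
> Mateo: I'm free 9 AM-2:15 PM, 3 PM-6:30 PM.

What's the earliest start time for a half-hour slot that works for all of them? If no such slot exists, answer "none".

Nikolai free: 10:30-13:30, 13:45-18:45.
Ximena free: 09:45-11:45, 14:15-16:30, 17:30-19:00.
Erik free: 11:15-13:15, 13:45-19:00 (invert busy blocks within the working day).
Tomás free: 11:30-12:30, 12:45-14:00, 15:15-17:00 (invert busy blocks within the working day).
Mateo free: 09:00-14:15, 15:00-18:30.
Nikolai ∩ Ximena: 10:30-11:45, 14:15-16:30, 17:30-18:45.
Nikolai ∩ Ximena ∩ Erik: 11:15-11:45, 14:15-16:30, 17:30-18:45.
Nikolai ∩ Ximena ∩ Erik ∩ Tomás: 11:30-11:45, 15:15-16:30.
Nikolai ∩ Ximena ∩ Erik ∩ Tomás ∩ Mateo: 11:30-11:45, 15:15-16:30.
Those are the intersection windows.
The first common window of at least 30 minutes is 15:15-16:30, so the earliest start is 15:15.

15:15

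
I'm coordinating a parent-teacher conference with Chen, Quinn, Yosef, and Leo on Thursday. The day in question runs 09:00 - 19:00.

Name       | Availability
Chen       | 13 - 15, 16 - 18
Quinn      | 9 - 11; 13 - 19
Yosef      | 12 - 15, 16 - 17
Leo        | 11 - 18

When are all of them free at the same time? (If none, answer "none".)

Chen ∩ Quinn: 13:00-15:00, 16:00-18:00.
Chen ∩ Quinn ∩ Yosef: 13:00-15:00, 16:00-17:00.
Chen ∩ Quinn ∩ Yosef ∩ Leo: 13:00-15:00, 16:00-17:00.
Those are the intersection windows.

13:00-15:00, 16:00-17:00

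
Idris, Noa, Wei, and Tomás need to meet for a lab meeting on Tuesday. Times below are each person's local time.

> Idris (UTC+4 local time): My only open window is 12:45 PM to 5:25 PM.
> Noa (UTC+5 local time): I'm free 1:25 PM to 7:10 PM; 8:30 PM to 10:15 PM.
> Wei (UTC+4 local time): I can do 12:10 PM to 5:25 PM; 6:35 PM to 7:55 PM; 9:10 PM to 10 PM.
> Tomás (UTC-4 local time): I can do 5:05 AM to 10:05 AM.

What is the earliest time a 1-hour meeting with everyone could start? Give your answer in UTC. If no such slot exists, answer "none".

Idris in UTC: 08:45-13:25 (subtract 4h to convert from UTC+4).
Noa in UTC: 08:25-14:10, 15:30-17:15 (subtract 5h to convert from UTC+5).
Wei in UTC: 08:10-13:25, 14:35-15:55, 17:10-18:00 (subtract 4h to convert from UTC+4).
Tomás in UTC: 09:05-14:05 (add 4h to convert from UTC-4).
Idris ∩ Noa: 08:45-13:25.
Idris ∩ Noa ∩ Wei: 08:45-13:25.
Idris ∩ Noa ∩ Wei ∩ Tomás: 09:05-13:25.
So the common availability across everyone is 09:05-13:25.
The first common window of at least 60 minutes is 09:05-13:25, so the earliest start is 09:05.

09:05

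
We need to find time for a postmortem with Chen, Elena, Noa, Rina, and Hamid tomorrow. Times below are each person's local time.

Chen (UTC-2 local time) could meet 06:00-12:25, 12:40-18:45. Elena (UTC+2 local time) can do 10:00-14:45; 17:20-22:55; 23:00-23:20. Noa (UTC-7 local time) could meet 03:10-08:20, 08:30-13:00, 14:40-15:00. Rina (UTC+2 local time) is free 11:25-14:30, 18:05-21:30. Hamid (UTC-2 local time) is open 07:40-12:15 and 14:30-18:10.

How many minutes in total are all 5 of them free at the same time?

320

Chen in UTC: 08:00-14:25, 14:40-20:45 (add 2h to convert from UTC-2).
Elena in UTC: 08:00-12:45, 15:20-20:55, 21:00-21:20 (subtract 2h to convert from UTC+2).
Noa in UTC: 10:10-15:20, 15:30-20:00, 21:40-22:00 (add 7h to convert from UTC-7).
Rina in UTC: 09:25-12:30, 16:05-19:30 (subtract 2h to convert from UTC+2).
Hamid in UTC: 09:40-14:15, 16:30-20:10 (add 2h to convert from UTC-2).
Chen ∩ Elena: 08:00-12:45, 15:20-20:45.
Chen ∩ Elena ∩ Noa: 10:10-12:45, 15:30-20:00.
Chen ∩ Elena ∩ Noa ∩ Rina: 10:10-12:30, 16:05-19:30.
Chen ∩ Elena ∩ Noa ∩ Rina ∩ Hamid: 10:10-12:30, 16:30-19:30.
So the common availability across everyone is 10:10-12:30, 16:30-19:30.
Summing the common windows: 140 + 180 = 320 minutes.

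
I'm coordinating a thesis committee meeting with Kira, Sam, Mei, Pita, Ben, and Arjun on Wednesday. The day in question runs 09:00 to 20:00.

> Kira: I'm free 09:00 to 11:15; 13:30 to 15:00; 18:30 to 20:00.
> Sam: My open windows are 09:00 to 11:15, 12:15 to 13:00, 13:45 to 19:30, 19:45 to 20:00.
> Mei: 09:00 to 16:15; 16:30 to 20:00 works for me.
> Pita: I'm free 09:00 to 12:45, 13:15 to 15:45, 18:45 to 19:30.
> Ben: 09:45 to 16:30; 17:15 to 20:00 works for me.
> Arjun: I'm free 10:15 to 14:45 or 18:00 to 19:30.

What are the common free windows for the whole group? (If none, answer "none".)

10:15-11:15, 13:45-14:45, 18:45-19:30

Kira ∩ Sam: 09:00-11:15, 13:45-15:00, 18:30-19:30, 19:45-20:00.
Kira ∩ Sam ∩ Mei: 09:00-11:15, 13:45-15:00, 18:30-19:30, 19:45-20:00.
Kira ∩ Sam ∩ Mei ∩ Pita: 09:00-11:15, 13:45-15:00, 18:45-19:30.
Kira ∩ Sam ∩ Mei ∩ Pita ∩ Ben: 09:45-11:15, 13:45-15:00, 18:45-19:30.
Kira ∩ Sam ∩ Mei ∩ Pita ∩ Ben ∩ Arjun: 10:15-11:15, 13:45-14:45, 18:45-19:30.
So the common availability across everyone is 10:15-11:15, 13:45-14:45, 18:45-19:30.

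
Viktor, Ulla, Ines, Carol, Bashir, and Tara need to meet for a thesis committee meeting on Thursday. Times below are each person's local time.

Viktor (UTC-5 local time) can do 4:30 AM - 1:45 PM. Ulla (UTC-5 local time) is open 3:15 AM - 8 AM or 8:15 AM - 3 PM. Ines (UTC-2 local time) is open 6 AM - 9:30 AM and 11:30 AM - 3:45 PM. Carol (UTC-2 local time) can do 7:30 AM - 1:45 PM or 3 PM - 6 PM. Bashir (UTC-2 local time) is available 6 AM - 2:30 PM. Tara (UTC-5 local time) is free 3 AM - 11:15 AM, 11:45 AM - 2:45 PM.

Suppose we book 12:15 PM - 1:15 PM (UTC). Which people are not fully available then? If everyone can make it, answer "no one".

Viktor in UTC: 09:30-18:45 (add 5h to convert from UTC-5).
Ulla in UTC: 08:15-13:00, 13:15-20:00 (add 5h to convert from UTC-5).
Ines in UTC: 08:00-11:30, 13:30-17:45 (add 2h to convert from UTC-2).
Carol in UTC: 09:30-15:45, 17:00-20:00 (add 2h to convert from UTC-2).
Bashir in UTC: 08:00-16:30 (add 2h to convert from UTC-2).
Tara in UTC: 08:00-16:15, 16:45-19:45 (add 5h to convert from UTC-5).
Viktor: free for 12:15-13:15. Ulla: not fully free for 12:15-13:15. Ines: not fully free for 12:15-13:15. Carol: free for 12:15-13:15. Bashir: free for 12:15-13:15. Tara: free for 12:15-13:15.

Ines, Ulla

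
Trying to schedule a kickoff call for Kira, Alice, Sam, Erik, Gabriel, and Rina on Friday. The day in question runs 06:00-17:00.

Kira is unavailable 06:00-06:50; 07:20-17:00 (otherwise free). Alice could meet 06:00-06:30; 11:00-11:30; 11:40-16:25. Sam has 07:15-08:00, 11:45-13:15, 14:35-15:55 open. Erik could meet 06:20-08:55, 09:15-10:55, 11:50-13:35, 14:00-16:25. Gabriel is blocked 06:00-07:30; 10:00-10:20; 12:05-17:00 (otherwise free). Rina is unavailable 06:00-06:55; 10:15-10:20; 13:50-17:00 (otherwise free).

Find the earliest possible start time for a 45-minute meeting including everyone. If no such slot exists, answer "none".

Kira free: 06:50-07:20 (invert busy blocks within the working day).
Alice free: 06:00-06:30, 11:00-11:30, 11:40-16:25.
Sam free: 07:15-08:00, 11:45-13:15, 14:35-15:55.
Erik free: 06:20-08:55, 09:15-10:55, 11:50-13:35, 14:00-16:25.
Gabriel free: 07:30-10:00, 10:20-12:05 (invert busy blocks within the working day).
Rina free: 06:55-10:15, 10:20-13:50 (invert busy blocks within the working day).
Kira ∩ Alice: ∅.
Kira ∩ Alice ∩ Sam: ∅.
Kira ∩ Alice ∩ Sam ∩ Erik: ∅.
Kira ∩ Alice ∩ Sam ∩ Erik ∩ Gabriel: ∅.
Kira ∩ Alice ∩ Sam ∩ Erik ∩ Gabriel ∩ Rina: ∅.
There is no time when everyone is free.
No common window is at least 45 minutes long.

none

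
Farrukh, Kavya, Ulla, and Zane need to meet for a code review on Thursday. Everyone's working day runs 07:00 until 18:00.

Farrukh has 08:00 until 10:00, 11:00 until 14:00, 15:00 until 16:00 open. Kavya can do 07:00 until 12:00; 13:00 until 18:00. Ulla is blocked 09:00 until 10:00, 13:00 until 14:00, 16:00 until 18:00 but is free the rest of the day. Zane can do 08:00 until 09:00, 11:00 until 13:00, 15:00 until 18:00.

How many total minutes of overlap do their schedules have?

180

Farrukh free: 08:00-10:00, 11:00-14:00, 15:00-16:00.
Kavya free: 07:00-12:00, 13:00-18:00.
Ulla free: 07:00-09:00, 10:00-13:00, 14:00-16:00 (invert busy blocks within the working day).
Zane free: 08:00-09:00, 11:00-13:00, 15:00-18:00.
Farrukh ∩ Kavya: 08:00-10:00, 11:00-12:00, 13:00-14:00, 15:00-16:00.
Farrukh ∩ Kavya ∩ Ulla: 08:00-09:00, 11:00-12:00, 15:00-16:00.
Farrukh ∩ Kavya ∩ Ulla ∩ Zane: 08:00-09:00, 11:00-12:00, 15:00-16:00.
Those are the intersection windows.
Summing the common windows: 60 + 60 + 60 = 180 minutes.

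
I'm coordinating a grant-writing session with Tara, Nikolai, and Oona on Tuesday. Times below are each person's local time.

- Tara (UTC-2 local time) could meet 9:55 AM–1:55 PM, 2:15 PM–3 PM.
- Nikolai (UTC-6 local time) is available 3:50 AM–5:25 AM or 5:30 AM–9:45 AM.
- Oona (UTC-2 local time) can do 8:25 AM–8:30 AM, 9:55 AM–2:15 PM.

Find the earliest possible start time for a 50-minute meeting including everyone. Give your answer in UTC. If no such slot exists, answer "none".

11:55

Tara in UTC: 11:55-15:55, 16:15-17:00 (add 2h to convert from UTC-2).
Nikolai in UTC: 09:50-11:25, 11:30-15:45 (add 6h to convert from UTC-6).
Oona in UTC: 10:25-10:30, 11:55-16:15 (add 2h to convert from UTC-2).
Tara ∩ Nikolai: 11:55-15:45.
Tara ∩ Nikolai ∩ Oona: 11:55-15:45.
The first common window of at least 50 minutes is 11:55-15:45, so the earliest start is 11:55.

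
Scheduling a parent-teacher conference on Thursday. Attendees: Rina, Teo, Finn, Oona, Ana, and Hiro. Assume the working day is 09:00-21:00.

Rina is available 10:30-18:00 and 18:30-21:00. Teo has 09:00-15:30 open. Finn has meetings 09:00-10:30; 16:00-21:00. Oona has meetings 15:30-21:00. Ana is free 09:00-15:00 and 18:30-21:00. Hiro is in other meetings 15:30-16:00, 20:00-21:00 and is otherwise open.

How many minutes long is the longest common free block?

270

Rina free: 10:30-18:00, 18:30-21:00.
Teo free: 09:00-15:30.
Finn free: 10:30-16:00 (invert busy blocks within the working day).
Oona free: 09:00-15:30 (invert busy blocks within the working day).
Ana free: 09:00-15:00, 18:30-21:00.
Hiro free: 09:00-15:30, 16:00-20:00 (invert busy blocks within the working day).
Rina ∩ Teo: 10:30-15:30.
Rina ∩ Teo ∩ Finn: 10:30-15:30.
Rina ∩ Teo ∩ Finn ∩ Oona: 10:30-15:30.
Rina ∩ Teo ∩ Finn ∩ Oona ∩ Ana: 10:30-15:00.
Rina ∩ Teo ∩ Finn ∩ Oona ∩ Ana ∩ Hiro: 10:30-15:00.
The longest is 10:30-15:00 at 270 minutes.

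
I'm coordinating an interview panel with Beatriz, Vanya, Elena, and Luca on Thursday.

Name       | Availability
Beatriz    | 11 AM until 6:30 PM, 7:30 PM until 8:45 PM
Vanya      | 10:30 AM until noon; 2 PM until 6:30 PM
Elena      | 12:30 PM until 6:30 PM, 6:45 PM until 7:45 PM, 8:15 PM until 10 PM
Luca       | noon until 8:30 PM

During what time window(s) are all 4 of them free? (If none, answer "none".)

Beatriz ∩ Vanya: 11:00-12:00, 14:00-18:30.
Beatriz ∩ Vanya ∩ Elena: 14:00-18:30.
Beatriz ∩ Vanya ∩ Elena ∩ Luca: 14:00-18:30.

14:00-18:30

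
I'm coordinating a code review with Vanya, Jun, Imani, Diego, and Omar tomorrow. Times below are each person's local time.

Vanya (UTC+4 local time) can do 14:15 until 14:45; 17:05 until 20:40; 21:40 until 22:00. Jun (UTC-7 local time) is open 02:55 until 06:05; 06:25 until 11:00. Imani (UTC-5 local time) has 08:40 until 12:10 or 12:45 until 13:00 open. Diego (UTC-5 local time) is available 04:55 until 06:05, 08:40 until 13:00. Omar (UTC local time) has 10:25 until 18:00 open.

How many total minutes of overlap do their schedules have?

195

Vanya in UTC: 10:15-10:45, 13:05-16:40, 17:40-18:00 (subtract 4h to convert from UTC+4).
Jun in UTC: 09:55-13:05, 13:25-18:00 (add 7h to convert from UTC-7).
Imani in UTC: 13:40-17:10, 17:45-18:00 (add 5h to convert from UTC-5).
Diego in UTC: 09:55-11:05, 13:40-18:00 (add 5h to convert from UTC-5).
Omar in UTC: 10:25-18:00.
Vanya ∩ Jun: 10:15-10:45, 13:25-16:40, 17:40-18:00.
Vanya ∩ Jun ∩ Imani: 13:40-16:40, 17:45-18:00.
Vanya ∩ Jun ∩ Imani ∩ Diego: 13:40-16:40, 17:45-18:00.
Vanya ∩ Jun ∩ Imani ∩ Diego ∩ Omar: 13:40-16:40, 17:45-18:00.
Summing the common windows: 180 + 15 = 195 minutes.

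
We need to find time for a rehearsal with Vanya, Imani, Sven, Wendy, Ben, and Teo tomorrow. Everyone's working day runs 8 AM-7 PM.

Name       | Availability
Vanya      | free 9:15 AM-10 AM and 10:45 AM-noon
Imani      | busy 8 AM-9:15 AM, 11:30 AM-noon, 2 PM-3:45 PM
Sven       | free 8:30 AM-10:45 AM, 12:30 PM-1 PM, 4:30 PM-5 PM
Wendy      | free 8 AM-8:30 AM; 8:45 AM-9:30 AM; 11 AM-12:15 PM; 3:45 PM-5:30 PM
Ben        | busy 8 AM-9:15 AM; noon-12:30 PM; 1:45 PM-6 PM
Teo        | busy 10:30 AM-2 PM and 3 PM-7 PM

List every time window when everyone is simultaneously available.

09:15-09:30

Vanya free: 09:15-10:00, 10:45-12:00.
Imani free: 09:15-11:30, 12:00-14:00, 15:45-19:00 (invert busy blocks within the working day).
Sven free: 08:30-10:45, 12:30-13:00, 16:30-17:00.
Wendy free: 08:00-08:30, 08:45-09:30, 11:00-12:15, 15:45-17:30.
Ben free: 09:15-12:00, 12:30-13:45, 18:00-19:00 (invert busy blocks within the working day).
Teo free: 08:00-10:30, 14:00-15:00 (invert busy blocks within the working day).
Vanya ∩ Imani: 09:15-10:00, 10:45-11:30.
Vanya ∩ Imani ∩ Sven: 09:15-10:00.
Vanya ∩ Imani ∩ Sven ∩ Wendy: 09:15-09:30.
Vanya ∩ Imani ∩ Sven ∩ Wendy ∩ Ben: 09:15-09:30.
Vanya ∩ Imani ∩ Sven ∩ Wendy ∩ Ben ∩ Teo: 09:15-09:30.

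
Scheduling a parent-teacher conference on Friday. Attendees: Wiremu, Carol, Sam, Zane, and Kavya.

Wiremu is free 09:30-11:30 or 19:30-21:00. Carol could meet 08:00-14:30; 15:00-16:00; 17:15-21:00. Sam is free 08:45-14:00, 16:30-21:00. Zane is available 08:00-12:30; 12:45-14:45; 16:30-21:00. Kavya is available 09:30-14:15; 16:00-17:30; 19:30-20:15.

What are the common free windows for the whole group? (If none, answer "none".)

09:30-11:30, 19:30-20:15

Wiremu ∩ Carol: 09:30-11:30, 19:30-21:00.
Wiremu ∩ Carol ∩ Sam: 09:30-11:30, 19:30-21:00.
Wiremu ∩ Carol ∩ Sam ∩ Zane: 09:30-11:30, 19:30-21:00.
Wiremu ∩ Carol ∩ Sam ∩ Zane ∩ Kavya: 09:30-11:30, 19:30-20:15.
Those are the intersection windows.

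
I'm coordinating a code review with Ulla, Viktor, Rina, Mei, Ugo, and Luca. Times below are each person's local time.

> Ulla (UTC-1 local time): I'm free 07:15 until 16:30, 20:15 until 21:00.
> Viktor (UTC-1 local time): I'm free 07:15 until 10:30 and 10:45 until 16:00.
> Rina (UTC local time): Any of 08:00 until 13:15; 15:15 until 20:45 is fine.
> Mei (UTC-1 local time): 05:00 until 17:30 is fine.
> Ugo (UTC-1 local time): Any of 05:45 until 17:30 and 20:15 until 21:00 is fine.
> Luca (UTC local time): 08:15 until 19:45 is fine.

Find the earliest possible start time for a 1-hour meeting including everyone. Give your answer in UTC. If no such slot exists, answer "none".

08:15

Ulla in UTC: 08:15-17:30, 21:15-22:00 (add 1h to convert from UTC-1).
Viktor in UTC: 08:15-11:30, 11:45-17:00 (add 1h to convert from UTC-1).
Rina in UTC: 08:00-13:15, 15:15-20:45.
Mei in UTC: 06:00-18:30 (add 1h to convert from UTC-1).
Ugo in UTC: 06:45-18:30, 21:15-22:00 (add 1h to convert from UTC-1).
Luca in UTC: 08:15-19:45.
Ulla ∩ Viktor: 08:15-11:30, 11:45-17:00.
Ulla ∩ Viktor ∩ Rina: 08:15-11:30, 11:45-13:15, 15:15-17:00.
Ulla ∩ Viktor ∩ Rina ∩ Mei: 08:15-11:30, 11:45-13:15, 15:15-17:00.
Ulla ∩ Viktor ∩ Rina ∩ Mei ∩ Ugo: 08:15-11:30, 11:45-13:15, 15:15-17:00.
Ulla ∩ Viktor ∩ Rina ∩ Mei ∩ Ugo ∩ Luca: 08:15-11:30, 11:45-13:15, 15:15-17:00.
Those are the intersection windows.
The first common window of at least 60 minutes is 08:15-11:30, so the earliest start is 08:15.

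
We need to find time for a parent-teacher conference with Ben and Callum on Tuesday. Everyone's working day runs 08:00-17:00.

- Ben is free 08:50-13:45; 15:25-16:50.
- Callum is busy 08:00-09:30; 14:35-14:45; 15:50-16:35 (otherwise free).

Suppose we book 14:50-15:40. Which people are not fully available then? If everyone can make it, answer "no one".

Ben free: 08:50-13:45, 15:25-16:50.
Callum free: 09:30-14:35, 14:45-15:50, 16:35-17:00 (invert busy blocks within the working day).
Ben: not fully free for 14:50-15:40. Callum: free for 14:50-15:40.

Ben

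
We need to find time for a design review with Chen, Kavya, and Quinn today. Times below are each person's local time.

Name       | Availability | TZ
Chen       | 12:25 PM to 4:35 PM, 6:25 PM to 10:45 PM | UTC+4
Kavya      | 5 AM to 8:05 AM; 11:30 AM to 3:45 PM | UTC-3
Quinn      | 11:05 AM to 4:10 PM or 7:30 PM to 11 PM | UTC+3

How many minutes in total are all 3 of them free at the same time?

Chen in UTC: 08:25-12:35, 14:25-18:45 (subtract 4h to convert from UTC+4).
Kavya in UTC: 08:00-11:05, 14:30-18:45 (add 3h to convert from UTC-3).
Quinn in UTC: 08:05-13:10, 16:30-20:00 (subtract 3h to convert from UTC+3).
Chen ∩ Kavya: 08:25-11:05, 14:30-18:45.
Chen ∩ Kavya ∩ Quinn: 08:25-11:05, 16:30-18:45.
Summing the common windows: 160 + 135 = 295 minutes.

295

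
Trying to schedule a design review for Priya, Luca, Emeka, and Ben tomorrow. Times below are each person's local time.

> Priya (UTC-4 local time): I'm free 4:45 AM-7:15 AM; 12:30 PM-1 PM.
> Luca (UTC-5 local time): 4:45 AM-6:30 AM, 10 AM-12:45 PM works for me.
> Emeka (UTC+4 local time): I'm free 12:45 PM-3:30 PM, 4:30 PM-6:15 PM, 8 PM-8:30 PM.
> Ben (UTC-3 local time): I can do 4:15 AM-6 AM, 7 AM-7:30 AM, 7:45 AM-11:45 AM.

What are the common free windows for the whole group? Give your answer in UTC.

10:00-10:30, 10:45-11:15

Priya in UTC: 08:45-11:15, 16:30-17:00 (add 4h to convert from UTC-4).
Luca in UTC: 09:45-11:30, 15:00-17:45 (add 5h to convert from UTC-5).
Emeka in UTC: 08:45-11:30, 12:30-14:15, 16:00-16:30 (subtract 4h to convert from UTC+4).
Ben in UTC: 07:15-09:00, 10:00-10:30, 10:45-14:45 (add 3h to convert from UTC-3).
Priya ∩ Luca: 09:45-11:15, 16:30-17:00.
Priya ∩ Luca ∩ Emeka: 09:45-11:15.
Priya ∩ Luca ∩ Emeka ∩ Ben: 10:00-10:30, 10:45-11:15.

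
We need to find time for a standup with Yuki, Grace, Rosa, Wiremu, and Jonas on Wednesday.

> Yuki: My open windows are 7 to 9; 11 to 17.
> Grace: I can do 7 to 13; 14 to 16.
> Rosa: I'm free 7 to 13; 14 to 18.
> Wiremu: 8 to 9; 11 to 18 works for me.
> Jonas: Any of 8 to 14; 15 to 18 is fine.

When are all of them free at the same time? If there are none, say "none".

Yuki ∩ Grace: 07:00-09:00, 11:00-13:00, 14:00-16:00.
Yuki ∩ Grace ∩ Rosa: 07:00-09:00, 11:00-13:00, 14:00-16:00.
Yuki ∩ Grace ∩ Rosa ∩ Wiremu: 08:00-09:00, 11:00-13:00, 14:00-16:00.
Yuki ∩ Grace ∩ Rosa ∩ Wiremu ∩ Jonas: 08:00-09:00, 11:00-13:00, 15:00-16:00.
So the common availability across everyone is 08:00-09:00, 11:00-13:00, 15:00-16:00.

08:00-09:00, 11:00-13:00, 15:00-16:00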